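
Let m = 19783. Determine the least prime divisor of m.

19783 is odd.
Digit sum 28, not divisible by 3.
Ends in 3: not divisible by 5.
7: 19783 = 7·2826 + 1
11: 19783 = 11·1798 + 5
13: 19783 = 13·1521 + 10
17: 19783 = 17·1163 + 12
19: 19783 = 19·1041 + 4
23: 19783 = 23·860 + 3
29: 19783 = 29·682 + 5
31: 19783 = 31·638 + 5
37: 19783 = 37·534 + 25
41: 19783 = 41·482 + 21
43: 19783 = 43·460 + 3
47: 19783 = 47·420 + 43
53: 19783 = 53·373 + 14
59: 19783 = 59·335 + 18
61: 19783 = 61·324 + 19
67: 19783 = 67·295 + 18
71: 19783 = 71·278 + 45
73: 19783 = 73·271

73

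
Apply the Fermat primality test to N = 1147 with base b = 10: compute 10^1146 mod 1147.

10^1 ≡ 10 (mod 1147)
10^2 ≡ 10^2 = 100 ≡ 100 (mod 1147)
10^4 ≡ 100^2 = 10000 ≡ 824 (mod 1147)
10^8 ≡ 824^2 = 678976 ≡ 1099 (mod 1147)
10^16 ≡ 1099^2 = 1207801 ≡ 10 (mod 1147)
10^32 ≡ 10^2 = 100 ≡ 100 (mod 1147)
10^64 ≡ 100^2 = 10000 ≡ 824 (mod 1147)
10^128 ≡ 824^2 = 678976 ≡ 1099 (mod 1147)
10^256 ≡ 1099^2 = 1207801 ≡ 10 (mod 1147)
10^512 ≡ 10^2 = 100 ≡ 100 (mod 1147)
10^1024 ≡ 100^2 = 10000 ≡ 824 (mod 1147)
1146 = 1024 + 64 + 32 + 16 + 8 + 2 in binary powers of 2.
So 10^1146 ≡ 824 · 824 · 100 · 10 · 1099 · 100 ≡ 963 (mod 1147).
Since 963 ≠ 1, base 10 is a Fermat witness: 1147 is composite.

963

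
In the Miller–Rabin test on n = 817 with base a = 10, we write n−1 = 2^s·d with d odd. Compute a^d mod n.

84

817 − 1 = 816 = 2^4 · 51, so d = 51.
10^1 ≡ 10 (mod 817)
10^2 ≡ 10^2 = 100 ≡ 100 (mod 817)
10^4 ≡ 100^2 = 10000 ≡ 196 (mod 817)
10^8 ≡ 196^2 = 38416 ≡ 17 (mod 817)
10^16 ≡ 17^2 = 289 ≡ 289 (mod 817)
10^32 ≡ 289^2 = 83521 ≡ 187 (mod 817)
51 = 32 + 16 + 2 + 1 in binary powers of 2.
So 10^51 ≡ 187 · 289 · 100 · 10 ≡ 84 (mod 817).
Squaring chain: 84 → 520 → 790 → 729; never reaches −1, so base 10 is a Miller–Rabin witness that 817 is composite.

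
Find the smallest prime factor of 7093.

7093 is odd.
Digit sum 19, not divisible by 3.
Ends in 3: not divisible by 5.
7: 7093 = 7·1013 + 2
11: 7093 = 11·644 + 9
13: 7093 = 13·545 + 8
17: 7093 = 17·417 + 4
19: 7093 = 19·373 + 6
23: 7093 = 23·308 + 9
29: 7093 = 29·244 + 17
31: 7093 = 31·228 + 25
37: 7093 = 37·191 + 26
41: 7093 = 41·173

41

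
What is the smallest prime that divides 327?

327 is odd.
Digit sum 12, divisible by 3.

3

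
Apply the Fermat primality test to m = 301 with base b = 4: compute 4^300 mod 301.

4^1 ≡ 4 (mod 301)
4^2 ≡ 4^2 = 16 ≡ 16 (mod 301)
4^4 ≡ 16^2 = 256 ≡ 256 (mod 301)
4^8 ≡ 256^2 = 65536 ≡ 219 (mod 301)
4^16 ≡ 219^2 = 47961 ≡ 102 (mod 301)
4^32 ≡ 102^2 = 10404 ≡ 170 (mod 301)
4^64 ≡ 170^2 = 28900 ≡ 4 (mod 301)
4^128 ≡ 4^2 = 16 ≡ 16 (mod 301)
4^256 ≡ 16^2 = 256 ≡ 256 (mod 301)
300 = 256 + 32 + 8 + 4 in binary powers of 2.
So 4^300 ≡ 256 · 170 · 219 · 256 ≡ 183 (mod 301).
Since 183 ≠ 1, base 4 is a Fermat witness: 301 is composite.

183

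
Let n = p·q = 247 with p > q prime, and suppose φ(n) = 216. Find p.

19

φ(n) = (p−1)(q−1) = n − (p+q) + 1, so p + q = 247 − 216 + 1 = 32.
p and q are the roots of t² − 32t + 247 = 0.
Discriminant: 32² − 4·247 = 1024 − 988 = 36; √36 = 6.
q = (32 − 6)/2 = 13, p = (32 + 6)/2 = 19.
Check: 13 · 19 = 247.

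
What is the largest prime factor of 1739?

47

1739 = 37 · 47
47 is prime.
So 1739 = 37 · 47; the largest prime factor is 47.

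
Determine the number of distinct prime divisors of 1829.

1829 = 31 · 59
1829 = 31 · 59, which has 2 distinct prime factors.

2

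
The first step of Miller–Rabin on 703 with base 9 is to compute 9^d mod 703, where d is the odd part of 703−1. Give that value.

703 − 1 = 702 = 2^1 · 351, so d = 351.
9^1 ≡ 9 (mod 703)
9^2 ≡ 9^2 = 81 ≡ 81 (mod 703)
9^4 ≡ 81^2 = 6561 ≡ 234 (mod 703)
9^8 ≡ 234^2 = 54756 ≡ 625 (mod 703)
9^16 ≡ 625^2 = 390625 ≡ 460 (mod 703)
9^32 ≡ 460^2 = 211600 ≡ 700 (mod 703)
9^64 ≡ 700^2 = 490000 ≡ 9 (mod 703)
9^128 ≡ 9^2 = 81 ≡ 81 (mod 703)
9^256 ≡ 81^2 = 6561 ≡ 234 (mod 703)
351 = 256 + 64 + 16 + 8 + 4 + 2 + 1 in binary powers of 2.
So 9^351 ≡ 234 · 9 · 460 · 625 · 234 · 81 · 9 ≡ 1 (mod 703).
Since 9^d ≡ 1 (mod 703), base 9 does not prove 703 composite.

1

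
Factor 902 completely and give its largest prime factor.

41

902 = 2 · 451
451 = 11 · 41
41 is prime.
So 902 = 2 · 11 · 41; the largest prime factor is 41.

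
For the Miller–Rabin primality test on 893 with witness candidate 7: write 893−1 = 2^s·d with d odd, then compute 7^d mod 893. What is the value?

444

893 − 1 = 892 = 2^2 · 223, so d = 223.
7^1 ≡ 7 (mod 893)
7^2 ≡ 7^2 = 49 ≡ 49 (mod 893)
7^4 ≡ 49^2 = 2401 ≡ 615 (mod 893)
7^8 ≡ 615^2 = 378225 ≡ 486 (mod 893)
7^16 ≡ 486^2 = 236196 ≡ 444 (mod 893)
7^32 ≡ 444^2 = 197136 ≡ 676 (mod 893)
7^64 ≡ 676^2 = 456976 ≡ 653 (mod 893)
7^128 ≡ 653^2 = 426409 ≡ 448 (mod 893)
223 = 128 + 64 + 16 + 8 + 4 + 2 + 1 in binary powers of 2.
So 7^223 ≡ 448 · 653 · 444 · 486 · 615 · 49 · 7 ≡ 444 (mod 893).
Squaring chain: 444 → 676; never reaches −1, so base 7 is a Miller–Rabin witness that 893 is composite.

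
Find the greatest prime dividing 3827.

89

3827 = 43 · 89
89 is prime.
So 3827 = 43 · 89; the largest prime factor is 89.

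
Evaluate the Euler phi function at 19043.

18768

Factor: 19043 = 137 · 139.
φ(19043) = (137−1) · (139−1) = 136 · 138 = 18768.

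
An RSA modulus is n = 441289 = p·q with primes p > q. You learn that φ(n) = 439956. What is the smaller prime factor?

φ(n) = (p−1)(q−1) = n − (p+q) + 1, so p + q = 441289 − 439956 + 1 = 1334.
p and q are the roots of t² − 1334t + 441289 = 0.
Discriminant: 1334² − 4·441289 = 1779556 − 1765156 = 14400; √14400 = 120.
q = (1334 − 120)/2 = 607, p = (1334 + 120)/2 = 727.
Check: 607 · 727 = 441289.

607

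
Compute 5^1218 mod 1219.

5^1 ≡ 5 (mod 1219)
5^2 ≡ 5^2 = 25 ≡ 25 (mod 1219)
5^4 ≡ 25^2 = 625 ≡ 625 (mod 1219)
5^8 ≡ 625^2 = 390625 ≡ 545 (mod 1219)
5^16 ≡ 545^2 = 297025 ≡ 808 (mod 1219)
5^32 ≡ 808^2 = 652864 ≡ 699 (mod 1219)
5^64 ≡ 699^2 = 488601 ≡ 1001 (mod 1219)
5^128 ≡ 1001^2 = 1002001 ≡ 1202 (mod 1219)
5^256 ≡ 1202^2 = 1444804 ≡ 289 (mod 1219)
5^512 ≡ 289^2 = 83521 ≡ 629 (mod 1219)
5^1024 ≡ 629^2 = 395641 ≡ 685 (mod 1219)
1218 = 1024 + 128 + 64 + 2 in binary powers of 2.
So 5^1218 ≡ 685 · 1202 · 1001 · 25 ≡ 453 (mod 1219).
Since 453 ≠ 1, base 5 is a Fermat witness: 1219 is composite.

453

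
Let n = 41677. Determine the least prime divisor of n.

41677 is odd.
Digit sum 25, not divisible by 3.
Ends in 7: not divisible by 5.
7: 41677 = 7·5953 + 6
11: 41677 = 11·3788 + 9
13: 41677 = 13·3205 + 12
17: 41677 = 17·2451 + 10
19: 41677 = 19·2193 + 10
23: 41677 = 23·1812 + 1
29: 41677 = 29·1437 + 4
31: 41677 = 31·1344 + 13
37: 41677 = 37·1126 + 15
41: 41677 = 41·1016 + 21
43: 41677 = 43·969 + 10
47: 41677 = 47·886 + 35
53: 41677 = 53·786 + 19
59: 41677 = 59·706 + 23
61: 41677 = 61·683 + 14
67: 41677 = 67·622 + 3
71: 41677 = 71·587

71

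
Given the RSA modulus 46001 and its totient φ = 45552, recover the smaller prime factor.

157

φ(n) = (p−1)(q−1) = n − (p+q) + 1, so p + q = 46001 − 45552 + 1 = 450.
p and q are the roots of t² − 450t + 46001 = 0.
Discriminant: 450² − 4·46001 = 202500 − 184004 = 18496; √18496 = 136.
q = (450 − 136)/2 = 157, p = (450 + 136)/2 = 293.
Check: 157 · 293 = 46001.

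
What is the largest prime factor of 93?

93 = 3 · 31
31 is prime.
So 93 = 3 · 31; the largest prime factor is 31.

31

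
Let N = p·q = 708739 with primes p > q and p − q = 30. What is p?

Since p = q + 30, we have 708739 = q(q + 30), so q² + 30q − 708739 = 0.
Discriminant: 30² + 4·708739 = 900 + 2834956 = 2835856; √2835856 = 1684.
q = (−30 + 1684)/2 = 827, and p = q + 30 = 857.
Check: 827 · 857 = 708739.

857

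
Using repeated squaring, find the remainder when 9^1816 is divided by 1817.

1021

9^1 ≡ 9 (mod 1817)
9^2 ≡ 9^2 = 81 ≡ 81 (mod 1817)
9^4 ≡ 81^2 = 6561 ≡ 1110 (mod 1817)
9^8 ≡ 1110^2 = 1232100 ≡ 174 (mod 1817)
9^16 ≡ 174^2 = 30276 ≡ 1204 (mod 1817)
9^32 ≡ 1204^2 = 1449616 ≡ 1467 (mod 1817)
9^64 ≡ 1467^2 = 2152089 ≡ 761 (mod 1817)
9^128 ≡ 761^2 = 579121 ≡ 1315 (mod 1817)
9^256 ≡ 1315^2 = 1729225 ≡ 1258 (mod 1817)
9^512 ≡ 1258^2 = 1582564 ≡ 1774 (mod 1817)
9^1024 ≡ 1774^2 = 3147076 ≡ 32 (mod 1817)
1816 = 1024 + 512 + 256 + 16 + 8 in binary powers of 2.
So 9^1816 ≡ 32 · 1774 · 1258 · 1204 · 174 ≡ 1021 (mod 1817).
Since 1021 ≠ 1, base 9 is a Fermat witness: 1817 is composite.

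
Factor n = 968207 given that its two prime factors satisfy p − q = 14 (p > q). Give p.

Since p = q + 14, we have 968207 = q(q + 14), so q² + 14q − 968207 = 0.
Discriminant: 14² + 4·968207 = 196 + 3872828 = 3873024; √3873024 = 1968.
q = (−14 + 1968)/2 = 977, and p = q + 14 = 991.
Check: 977 · 991 = 968207.

991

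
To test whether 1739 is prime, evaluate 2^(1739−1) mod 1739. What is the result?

1283

2^1 ≡ 2 (mod 1739)
2^2 ≡ 2^2 = 4 ≡ 4 (mod 1739)
2^4 ≡ 4^2 = 16 ≡ 16 (mod 1739)
2^8 ≡ 16^2 = 256 ≡ 256 (mod 1739)
2^16 ≡ 256^2 = 65536 ≡ 1193 (mod 1739)
2^32 ≡ 1193^2 = 1423249 ≡ 747 (mod 1739)
2^64 ≡ 747^2 = 558009 ≡ 1529 (mod 1739)
2^128 ≡ 1529^2 = 2337841 ≡ 625 (mod 1739)
2^256 ≡ 625^2 = 390625 ≡ 1089 (mod 1739)
2^512 ≡ 1089^2 = 1185921 ≡ 1662 (mod 1739)
2^1024 ≡ 1662^2 = 2762244 ≡ 712 (mod 1739)
1738 = 1024 + 512 + 128 + 64 + 8 + 2 in binary powers of 2.
So 2^1738 ≡ 712 · 1662 · 625 · 1529 · 256 · 4 ≡ 1283 (mod 1739).
Since 1283 ≠ 1, base 2 is a Fermat witness: 1739 is composite.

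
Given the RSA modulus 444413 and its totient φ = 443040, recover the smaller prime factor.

φ(n) = (p−1)(q−1) = n − (p+q) + 1, so p + q = 444413 − 443040 + 1 = 1374.
p and q are the roots of t² − 1374t + 444413 = 0.
Discriminant: 1374² − 4·444413 = 1887876 − 1777652 = 110224; √110224 = 332.
q = (1374 − 332)/2 = 521, p = (1374 + 332)/2 = 853.
Check: 521 · 853 = 444413.

521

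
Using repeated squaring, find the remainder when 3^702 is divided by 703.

3^1 ≡ 3 (mod 703)
3^2 ≡ 3^2 = 9 ≡ 9 (mod 703)
3^4 ≡ 9^2 = 81 ≡ 81 (mod 703)
3^8 ≡ 81^2 = 6561 ≡ 234 (mod 703)
3^16 ≡ 234^2 = 54756 ≡ 625 (mod 703)
3^32 ≡ 625^2 = 390625 ≡ 460 (mod 703)
3^64 ≡ 460^2 = 211600 ≡ 700 (mod 703)
3^128 ≡ 700^2 = 490000 ≡ 9 (mod 703)
3^256 ≡ 9^2 = 81 ≡ 81 (mod 703)
3^512 ≡ 81^2 = 6561 ≡ 234 (mod 703)
702 = 512 + 128 + 32 + 16 + 8 + 4 + 2 in binary powers of 2.
So 3^702 ≡ 234 · 9 · 460 · 625 · 234 · 81 · 9 ≡ 1 (mod 703).
Since the result is 1, base 3 gives no evidence that 703 is composite.

1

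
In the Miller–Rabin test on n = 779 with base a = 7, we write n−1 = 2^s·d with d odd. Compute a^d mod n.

315

779 − 1 = 778 = 2^1 · 389, so d = 389.
7^1 ≡ 7 (mod 779)
7^2 ≡ 7^2 = 49 ≡ 49 (mod 779)
7^4 ≡ 49^2 = 2401 ≡ 64 (mod 779)
7^8 ≡ 64^2 = 4096 ≡ 201 (mod 779)
7^16 ≡ 201^2 = 40401 ≡ 672 (mod 779)
7^32 ≡ 672^2 = 451584 ≡ 543 (mod 779)
7^64 ≡ 543^2 = 294849 ≡ 387 (mod 779)
7^128 ≡ 387^2 = 149769 ≡ 201 (mod 779)
7^256 ≡ 201^2 = 40401 ≡ 672 (mod 779)
389 = 256 + 128 + 4 + 1 in binary powers of 2.
So 7^389 ≡ 672 · 201 · 64 · 7 ≡ 315 (mod 779).
Squaring chain: 315; never reaches −1, so base 7 is a Miller–Rabin witness that 779 is composite.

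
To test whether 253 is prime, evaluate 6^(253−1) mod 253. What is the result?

234

6^1 ≡ 6 (mod 253)
6^2 ≡ 6^2 = 36 ≡ 36 (mod 253)
6^4 ≡ 36^2 = 1296 ≡ 31 (mod 253)
6^8 ≡ 31^2 = 961 ≡ 202 (mod 253)
6^16 ≡ 202^2 = 40804 ≡ 71 (mod 253)
6^32 ≡ 71^2 = 5041 ≡ 234 (mod 253)
6^64 ≡ 234^2 = 54756 ≡ 108 (mod 253)
6^128 ≡ 108^2 = 11664 ≡ 26 (mod 253)
252 = 128 + 64 + 32 + 16 + 8 + 4 in binary powers of 2.
So 6^252 ≡ 26 · 108 · 234 · 71 · 202 · 31 ≡ 234 (mod 253).
Since 234 ≠ 1, base 6 is a Fermat witness: 253 is composite.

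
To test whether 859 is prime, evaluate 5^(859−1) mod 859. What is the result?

1

5^1 ≡ 5 (mod 859)
5^2 ≡ 5^2 = 25 ≡ 25 (mod 859)
5^4 ≡ 25^2 = 625 ≡ 625 (mod 859)
5^8 ≡ 625^2 = 390625 ≡ 639 (mod 859)
5^16 ≡ 639^2 = 408321 ≡ 296 (mod 859)
5^32 ≡ 296^2 = 87616 ≡ 857 (mod 859)
5^64 ≡ 857^2 = 734449 ≡ 4 (mod 859)
5^128 ≡ 4^2 = 16 ≡ 16 (mod 859)
5^256 ≡ 16^2 = 256 ≡ 256 (mod 859)
5^512 ≡ 256^2 = 65536 ≡ 252 (mod 859)
858 = 512 + 256 + 64 + 16 + 8 + 2 in binary powers of 2.
So 5^858 ≡ 252 · 256 · 4 · 296 · 639 · 25 ≡ 1 (mod 859).
Since the result is 1, base 5 gives no evidence that 859 is composite.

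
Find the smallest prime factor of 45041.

45041 is odd.
Digit sum 14, not divisible by 3.
Ends in 1: not divisible by 5.
7: 45041 = 7·6434 + 3
11: 45041 = 11·4094 + 7
13: 45041 = 13·3464 + 9
17: 45041 = 17·2649 + 8
19: 45041 = 19·2370 + 11
23: 45041 = 23·1958 + 7
29: 45041 = 29·1553 + 4
31: 45041 = 31·1452 + 29
37: 45041 = 37·1217 + 12
41: 45041 = 41·1098 + 23
43: 45041 = 43·1047 + 20
47: 45041 = 47·958 + 15
53: 45041 = 53·849 + 44
59: 45041 = 59·763 + 24
61: 45041 = 61·738 + 23
67: 45041 = 67·672 + 17
71: 45041 = 71·634 + 27
73: 45041 = 73·617

73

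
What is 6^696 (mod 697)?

305

6^1 ≡ 6 (mod 697)
6^2 ≡ 6^2 = 36 ≡ 36 (mod 697)
6^4 ≡ 36^2 = 1296 ≡ 599 (mod 697)
6^8 ≡ 599^2 = 358801 ≡ 543 (mod 697)
6^16 ≡ 543^2 = 294849 ≡ 18 (mod 697)
6^32 ≡ 18^2 = 324 ≡ 324 (mod 697)
6^64 ≡ 324^2 = 104976 ≡ 426 (mod 697)
6^128 ≡ 426^2 = 181476 ≡ 256 (mod 697)
6^256 ≡ 256^2 = 65536 ≡ 18 (mod 697)
6^512 ≡ 18^2 = 324 ≡ 324 (mod 697)
696 = 512 + 128 + 32 + 16 + 8 in binary powers of 2.
So 6^696 ≡ 324 · 256 · 324 · 18 · 543 ≡ 305 (mod 697).
Since 305 ≠ 1, base 6 is a Fermat witness: 697 is composite.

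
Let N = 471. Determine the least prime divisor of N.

471 is odd.
Digit sum 12, divisible by 3.

3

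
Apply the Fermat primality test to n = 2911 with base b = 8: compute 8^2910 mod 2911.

2664

8^1 ≡ 8 (mod 2911)
8^2 ≡ 8^2 = 64 ≡ 64 (mod 2911)
8^4 ≡ 64^2 = 4096 ≡ 1185 (mod 2911)
8^8 ≡ 1185^2 = 1404225 ≡ 1123 (mod 2911)
8^16 ≡ 1123^2 = 1261129 ≡ 666 (mod 2911)
8^32 ≡ 666^2 = 443556 ≡ 1084 (mod 2911)
8^64 ≡ 1084^2 = 1175056 ≡ 1923 (mod 2911)
8^128 ≡ 1923^2 = 3697929 ≡ 959 (mod 2911)
8^256 ≡ 959^2 = 919681 ≡ 2716 (mod 2911)
8^512 ≡ 2716^2 = 7376656 ≡ 182 (mod 2911)
8^1024 ≡ 182^2 = 33124 ≡ 1103 (mod 2911)
8^2048 ≡ 1103^2 = 1216609 ≡ 2722 (mod 2911)
2910 = 2048 + 512 + 256 + 64 + 16 + 8 + 4 + 2 in binary powers of 2.
So 8^2910 ≡ 2722 · 182 · 2716 · 1923 · 666 · 1123 · 1185 · 64 ≡ 2664 (mod 2911).
Since 2664 ≠ 1, base 8 is a Fermat witness: 2911 is composite.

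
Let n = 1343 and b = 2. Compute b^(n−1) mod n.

914

2^1 ≡ 2 (mod 1343)
2^2 ≡ 2^2 = 4 ≡ 4 (mod 1343)
2^4 ≡ 4^2 = 16 ≡ 16 (mod 1343)
2^8 ≡ 16^2 = 256 ≡ 256 (mod 1343)
2^16 ≡ 256^2 = 65536 ≡ 1072 (mod 1343)
2^32 ≡ 1072^2 = 1149184 ≡ 919 (mod 1343)
2^64 ≡ 919^2 = 844561 ≡ 1157 (mod 1343)
2^128 ≡ 1157^2 = 1338649 ≡ 1021 (mod 1343)
2^256 ≡ 1021^2 = 1042441 ≡ 273 (mod 1343)
2^512 ≡ 273^2 = 74529 ≡ 664 (mod 1343)
2^1024 ≡ 664^2 = 440896 ≡ 392 (mod 1343)
1342 = 1024 + 256 + 32 + 16 + 8 + 4 + 2 in binary powers of 2.
So 2^1342 ≡ 392 · 273 · 919 · 1072 · 256 · 16 · 4 ≡ 914 (mod 1343).
Since 914 ≠ 1, base 2 is a Fermat witness: 1343 is composite.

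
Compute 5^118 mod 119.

2

5^1 ≡ 5 (mod 119)
5^2 ≡ 5^2 = 25 ≡ 25 (mod 119)
5^4 ≡ 25^2 = 625 ≡ 30 (mod 119)
5^8 ≡ 30^2 = 900 ≡ 67 (mod 119)
5^16 ≡ 67^2 = 4489 ≡ 86 (mod 119)
5^32 ≡ 86^2 = 7396 ≡ 18 (mod 119)
5^64 ≡ 18^2 = 324 ≡ 86 (mod 119)
118 = 64 + 32 + 16 + 4 + 2 in binary powers of 2.
So 5^118 ≡ 86 · 18 · 86 · 30 · 25 ≡ 2 (mod 119).
Since 2 ≠ 1, base 5 is a Fermat witness: 119 is composite.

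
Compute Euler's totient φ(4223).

Factor: 4223 = 41 · 103.
φ(4223) = (41−1) · (103−1) = 40 · 102 = 4080.

4080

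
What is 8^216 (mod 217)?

8

8^1 ≡ 8 (mod 217)
8^2 ≡ 8^2 = 64 ≡ 64 (mod 217)
8^4 ≡ 64^2 = 4096 ≡ 190 (mod 217)
8^8 ≡ 190^2 = 36100 ≡ 78 (mod 217)
8^16 ≡ 78^2 = 6084 ≡ 8 (mod 217)
8^32 ≡ 8^2 = 64 ≡ 64 (mod 217)
8^64 ≡ 64^2 = 4096 ≡ 190 (mod 217)
8^128 ≡ 190^2 = 36100 ≡ 78 (mod 217)
216 = 128 + 64 + 16 + 8 in binary powers of 2.
So 8^216 ≡ 78 · 190 · 8 · 78 ≡ 8 (mod 217).
Since 8 ≠ 1, base 8 is a Fermat witness: 217 is composite.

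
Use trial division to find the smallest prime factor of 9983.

67

9983 is odd.
Digit sum 29, not divisible by 3.
Ends in 3: not divisible by 5.
7: 9983 = 7·1426 + 1
11: 9983 = 11·907 + 6
13: 9983 = 13·767 + 12
17: 9983 = 17·587 + 4
19: 9983 = 19·525 + 8
23: 9983 = 23·434 + 1
29: 9983 = 29·344 + 7
31: 9983 = 31·322 + 1
37: 9983 = 37·269 + 30
41: 9983 = 41·243 + 20
43: 9983 = 43·232 + 7
47: 9983 = 47·212 + 19
53: 9983 = 53·188 + 19
59: 9983 = 59·169 + 12
61: 9983 = 61·163 + 40
67: 9983 = 67·149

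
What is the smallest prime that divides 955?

5

955 is odd.
Digit sum 19, not divisible by 3.
Ends in 5: divisible by 5.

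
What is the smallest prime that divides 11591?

67

11591 is odd.
Digit sum 17, not divisible by 3.
Ends in 1: not divisible by 5.
7: 11591 = 7·1655 + 6
11: 11591 = 11·1053 + 8
13: 11591 = 13·891 + 8
17: 11591 = 17·681 + 14
19: 11591 = 19·610 + 1
23: 11591 = 23·503 + 22
29: 11591 = 29·399 + 20
31: 11591 = 31·373 + 28
37: 11591 = 37·313 + 10
41: 11591 = 41·282 + 29
43: 11591 = 43·269 + 24
47: 11591 = 47·246 + 29
53: 11591 = 53·218 + 37
59: 11591 = 59·196 + 27
61: 11591 = 61·190 + 1
67: 11591 = 67·173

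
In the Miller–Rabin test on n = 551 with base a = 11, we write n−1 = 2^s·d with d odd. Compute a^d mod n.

520

551 − 1 = 550 = 2^1 · 275, so d = 275.
11^1 ≡ 11 (mod 551)
11^2 ≡ 11^2 = 121 ≡ 121 (mod 551)
11^4 ≡ 121^2 = 14641 ≡ 315 (mod 551)
11^8 ≡ 315^2 = 99225 ≡ 45 (mod 551)
11^16 ≡ 45^2 = 2025 ≡ 372 (mod 551)
11^32 ≡ 372^2 = 138384 ≡ 83 (mod 551)
11^64 ≡ 83^2 = 6889 ≡ 277 (mod 551)
11^128 ≡ 277^2 = 76729 ≡ 140 (mod 551)
11^256 ≡ 140^2 = 19600 ≡ 315 (mod 551)
275 = 256 + 16 + 2 + 1 in binary powers of 2.
So 11^275 ≡ 315 · 372 · 121 · 11 ≡ 520 (mod 551).
Squaring chain: 520; never reaches −1, so base 11 is a Miller–Rabin witness that 551 is composite.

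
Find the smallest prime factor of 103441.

103441 is odd.
Digit sum 13, not divisible by 3.
Ends in 1: not divisible by 5.
7: 103441 = 7·14777 + 2
11: 103441 = 11·9403 + 8
13: 103441 = 13·7957

13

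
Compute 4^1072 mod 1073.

4^1 ≡ 4 (mod 1073)
4^2 ≡ 4^2 = 16 ≡ 16 (mod 1073)
4^4 ≡ 16^2 = 256 ≡ 256 (mod 1073)
4^8 ≡ 256^2 = 65536 ≡ 83 (mod 1073)
4^16 ≡ 83^2 = 6889 ≡ 451 (mod 1073)
4^32 ≡ 451^2 = 203401 ≡ 604 (mod 1073)
4^64 ≡ 604^2 = 364816 ≡ 1069 (mod 1073)
4^128 ≡ 1069^2 = 1142761 ≡ 16 (mod 1073)
4^256 ≡ 16^2 = 256 ≡ 256 (mod 1073)
4^512 ≡ 256^2 = 65536 ≡ 83 (mod 1073)
4^1024 ≡ 83^2 = 6889 ≡ 451 (mod 1073)
1072 = 1024 + 32 + 16 in binary powers of 2.
So 4^1072 ≡ 451 · 604 · 451 ≡ 1069 (mod 1073).
Since 1069 ≠ 1, base 4 is a Fermat witness: 1073 is composite.

1069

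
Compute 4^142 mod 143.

126

4^1 ≡ 4 (mod 143)
4^2 ≡ 4^2 = 16 ≡ 16 (mod 143)
4^4 ≡ 16^2 = 256 ≡ 113 (mod 143)
4^8 ≡ 113^2 = 12769 ≡ 42 (mod 143)
4^16 ≡ 42^2 = 1764 ≡ 48 (mod 143)
4^32 ≡ 48^2 = 2304 ≡ 16 (mod 143)
4^64 ≡ 16^2 = 256 ≡ 113 (mod 143)
4^128 ≡ 113^2 = 12769 ≡ 42 (mod 143)
142 = 128 + 8 + 4 + 2 in binary powers of 2.
So 4^142 ≡ 42 · 42 · 113 · 16 ≡ 126 (mod 143).
Since 126 ≠ 1, base 4 is a Fermat witness: 143 is composite.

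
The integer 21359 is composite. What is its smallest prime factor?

21359 is odd.
Digit sum 20, not divisible by 3.
Ends in 9: not divisible by 5.
7: 21359 = 7·3051 + 2
11: 21359 = 11·1941 + 8
13: 21359 = 13·1643

13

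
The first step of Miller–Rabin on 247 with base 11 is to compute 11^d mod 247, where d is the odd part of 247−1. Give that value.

96

247 − 1 = 246 = 2^1 · 123, so d = 123.
11^1 ≡ 11 (mod 247)
11^2 ≡ 11^2 = 121 ≡ 121 (mod 247)
11^4 ≡ 121^2 = 14641 ≡ 68 (mod 247)
11^8 ≡ 68^2 = 4624 ≡ 178 (mod 247)
11^16 ≡ 178^2 = 31684 ≡ 68 (mod 247)
11^32 ≡ 68^2 = 4624 ≡ 178 (mod 247)
11^64 ≡ 178^2 = 31684 ≡ 68 (mod 247)
123 = 64 + 32 + 16 + 8 + 2 + 1 in binary powers of 2.
So 11^123 ≡ 68 · 178 · 68 · 178 · 121 · 11 ≡ 96 (mod 247).
Squaring chain: 96; never reaches −1, so base 11 is a Miller–Rabin witness that 247 is composite.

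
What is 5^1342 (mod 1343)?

5^1 ≡ 5 (mod 1343)
5^2 ≡ 5^2 = 25 ≡ 25 (mod 1343)
5^4 ≡ 25^2 = 625 ≡ 625 (mod 1343)
5^8 ≡ 625^2 = 390625 ≡ 1155 (mod 1343)
5^16 ≡ 1155^2 = 1334025 ≡ 426 (mod 1343)
5^32 ≡ 426^2 = 181476 ≡ 171 (mod 1343)
5^64 ≡ 171^2 = 29241 ≡ 1038 (mod 1343)
5^128 ≡ 1038^2 = 1077444 ≡ 358 (mod 1343)
5^256 ≡ 358^2 = 128164 ≡ 579 (mod 1343)
5^512 ≡ 579^2 = 335241 ≡ 834 (mod 1343)
5^1024 ≡ 834^2 = 695556 ≡ 1225 (mod 1343)
1342 = 1024 + 256 + 32 + 16 + 8 + 4 + 2 in binary powers of 2.
So 5^1342 ≡ 1225 · 579 · 171 · 426 · 1155 · 625 · 25 ≡ 1137 (mod 1343).
Since 1137 ≠ 1, base 5 is a Fermat witness: 1343 is composite.

1137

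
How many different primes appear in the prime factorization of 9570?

5

9570 = 2 · 4785
4785 = 3 · 1595
1595 = 5 · 319
319 = 11 · 29
9570 = 2 · 3 · 5 · 11 · 29, which has 5 distinct prime factors.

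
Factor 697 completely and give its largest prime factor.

697 = 17 · 41
41 is prime.
So 697 = 17 · 41; the largest prime factor is 41.

41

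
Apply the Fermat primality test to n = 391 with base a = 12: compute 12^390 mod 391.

87

12^1 ≡ 12 (mod 391)
12^2 ≡ 12^2 = 144 ≡ 144 (mod 391)
12^4 ≡ 144^2 = 20736 ≡ 13 (mod 391)
12^8 ≡ 13^2 = 169 ≡ 169 (mod 391)
12^16 ≡ 169^2 = 28561 ≡ 18 (mod 391)
12^32 ≡ 18^2 = 324 ≡ 324 (mod 391)
12^64 ≡ 324^2 = 104976 ≡ 188 (mod 391)
12^128 ≡ 188^2 = 35344 ≡ 154 (mod 391)
12^256 ≡ 154^2 = 23716 ≡ 256 (mod 391)
390 = 256 + 128 + 4 + 2 in binary powers of 2.
So 12^390 ≡ 256 · 154 · 13 · 144 ≡ 87 (mod 391).
Since 87 ≠ 1, base 12 is a Fermat witness: 391 is composite.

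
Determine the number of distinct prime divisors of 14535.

4

14535 = 3^2 · 1615
1615 = 5 · 323
323 = 17 · 19
14535 = 3^2 · 5 · 17 · 19, which has 4 distinct prime factors.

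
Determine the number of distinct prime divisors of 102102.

102102 = 2 · 51051
51051 = 3 · 17017
17017 = 7 · 2431
2431 = 11 · 221
221 = 13 · 17
102102 = 2 · 3 · 7 · 11 · 13 · 17, which has 6 distinct prime factors.

6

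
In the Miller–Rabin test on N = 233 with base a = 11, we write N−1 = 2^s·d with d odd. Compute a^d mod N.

233 − 1 = 232 = 2^3 · 29, so d = 29.
11^1 ≡ 11 (mod 233)
11^2 ≡ 11^2 = 121 ≡ 121 (mod 233)
11^4 ≡ 121^2 = 14641 ≡ 195 (mod 233)
11^8 ≡ 195^2 = 38025 ≡ 46 (mod 233)
11^16 ≡ 46^2 = 2116 ≡ 19 (mod 233)
29 = 16 + 8 + 4 + 1 in binary powers of 2.
So 11^29 ≡ 19 · 46 · 195 · 11 ≡ 12 (mod 233).
Squaring chain: 12 → 144 → 232; reaches −1, so base 11 does not prove 233 composite.

12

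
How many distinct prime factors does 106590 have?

106590 = 2 · 53295
53295 = 3 · 17765
17765 = 5 · 3553
3553 = 11 · 323
323 = 17 · 19
106590 = 2 · 3 · 5 · 11 · 17 · 19, which has 6 distinct prime factors.

6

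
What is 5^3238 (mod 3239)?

2770

5^1 ≡ 5 (mod 3239)
5^2 ≡ 5^2 = 25 ≡ 25 (mod 3239)
5^4 ≡ 25^2 = 625 ≡ 625 (mod 3239)
5^8 ≡ 625^2 = 390625 ≡ 1945 (mod 3239)
5^16 ≡ 1945^2 = 3783025 ≡ 3112 (mod 3239)
5^32 ≡ 3112^2 = 9684544 ≡ 3173 (mod 3239)
5^64 ≡ 3173^2 = 10067929 ≡ 1117 (mod 3239)
5^128 ≡ 1117^2 = 1247689 ≡ 674 (mod 3239)
5^256 ≡ 674^2 = 454276 ≡ 816 (mod 3239)
5^512 ≡ 816^2 = 665856 ≡ 1861 (mod 3239)
5^1024 ≡ 1861^2 = 3463321 ≡ 830 (mod 3239)
5^2048 ≡ 830^2 = 688900 ≡ 2232 (mod 3239)
3238 = 2048 + 1024 + 128 + 32 + 4 + 2 in binary powers of 2.
So 5^3238 ≡ 2232 · 830 · 674 · 3173 · 625 · 25 ≡ 2770 (mod 3239).
Since 2770 ≠ 1, base 5 is a Fermat witness: 3239 is composite.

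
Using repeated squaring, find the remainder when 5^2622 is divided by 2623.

5^1 ≡ 5 (mod 2623)
5^2 ≡ 5^2 = 25 ≡ 25 (mod 2623)
5^4 ≡ 25^2 = 625 ≡ 625 (mod 2623)
5^8 ≡ 625^2 = 390625 ≡ 2421 (mod 2623)
5^16 ≡ 2421^2 = 5861241 ≡ 1459 (mod 2623)
5^32 ≡ 1459^2 = 2128681 ≡ 1428 (mod 2623)
5^64 ≡ 1428^2 = 2039184 ≡ 1113 (mod 2623)
5^128 ≡ 1113^2 = 1238769 ≡ 713 (mod 2623)
5^256 ≡ 713^2 = 508369 ≡ 2130 (mod 2623)
5^512 ≡ 2130^2 = 4536900 ≡ 1733 (mod 2623)
5^1024 ≡ 1733^2 = 3003289 ≡ 2577 (mod 2623)
5^2048 ≡ 2577^2 = 6640929 ≡ 2116 (mod 2623)
2622 = 2048 + 512 + 32 + 16 + 8 + 4 + 2 in binary powers of 2.
So 5^2622 ≡ 2116 · 1733 · 1428 · 1459 · 2421 · 625 · 25 ≡ 1301 (mod 2623).
Since 1301 ≠ 1, base 5 is a Fermat witness: 2623 is composite.

1301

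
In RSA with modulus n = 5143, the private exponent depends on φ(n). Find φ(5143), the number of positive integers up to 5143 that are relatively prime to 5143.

Factor: 5143 = 37 · 139.
φ(5143) = (37−1) · (139−1) = 36 · 138 = 4968.

4968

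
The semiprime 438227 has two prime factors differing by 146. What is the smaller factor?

Since p = q + 146, we have 438227 = q(q + 146), so q² + 146q − 438227 = 0.
Discriminant: 146² + 4·438227 = 21316 + 1752908 = 1774224; √1774224 = 1332.
q = (−146 + 1332)/2 = 593, and p = q + 146 = 739.
Check: 593 · 739 = 438227.

593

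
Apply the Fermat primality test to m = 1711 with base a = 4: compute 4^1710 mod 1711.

74

4^1 ≡ 4 (mod 1711)
4^2 ≡ 4^2 = 16 ≡ 16 (mod 1711)
4^4 ≡ 16^2 = 256 ≡ 256 (mod 1711)
4^8 ≡ 256^2 = 65536 ≡ 518 (mod 1711)
4^16 ≡ 518^2 = 268324 ≡ 1408 (mod 1711)
4^32 ≡ 1408^2 = 1982464 ≡ 1126 (mod 1711)
4^64 ≡ 1126^2 = 1267876 ≡ 25 (mod 1711)
4^128 ≡ 25^2 = 625 ≡ 625 (mod 1711)
4^256 ≡ 625^2 = 390625 ≡ 517 (mod 1711)
4^512 ≡ 517^2 = 267289 ≡ 373 (mod 1711)
4^1024 ≡ 373^2 = 139129 ≡ 538 (mod 1711)
1710 = 1024 + 512 + 128 + 32 + 8 + 4 + 2 in binary powers of 2.
So 4^1710 ≡ 538 · 373 · 625 · 1126 · 518 · 256 · 16 ≡ 74 (mod 1711).
Since 74 ≠ 1, base 4 is a Fermat witness: 1711 is composite.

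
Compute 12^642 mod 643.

1

12^1 ≡ 12 (mod 643)
12^2 ≡ 12^2 = 144 ≡ 144 (mod 643)
12^4 ≡ 144^2 = 20736 ≡ 160 (mod 643)
12^8 ≡ 160^2 = 25600 ≡ 523 (mod 643)
12^16 ≡ 523^2 = 273529 ≡ 254 (mod 643)
12^32 ≡ 254^2 = 64516 ≡ 216 (mod 643)
12^64 ≡ 216^2 = 46656 ≡ 360 (mod 643)
12^128 ≡ 360^2 = 129600 ≡ 357 (mod 643)
12^256 ≡ 357^2 = 127449 ≡ 135 (mod 643)
12^512 ≡ 135^2 = 18225 ≡ 221 (mod 643)
642 = 512 + 128 + 2 in binary powers of 2.
So 12^642 ≡ 221 · 357 · 144 ≡ 1 (mod 643).
Since the result is 1, base 12 gives no evidence that 643 is composite.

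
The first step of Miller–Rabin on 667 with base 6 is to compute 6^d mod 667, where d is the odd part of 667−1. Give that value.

9

667 − 1 = 666 = 2^1 · 333, so d = 333.
6^1 ≡ 6 (mod 667)
6^2 ≡ 6^2 = 36 ≡ 36 (mod 667)
6^4 ≡ 36^2 = 1296 ≡ 629 (mod 667)
6^8 ≡ 629^2 = 395641 ≡ 110 (mod 667)
6^16 ≡ 110^2 = 12100 ≡ 94 (mod 667)
6^32 ≡ 94^2 = 8836 ≡ 165 (mod 667)
6^64 ≡ 165^2 = 27225 ≡ 545 (mod 667)
6^128 ≡ 545^2 = 297025 ≡ 210 (mod 667)
6^256 ≡ 210^2 = 44100 ≡ 78 (mod 667)
333 = 256 + 64 + 8 + 4 + 1 in binary powers of 2.
So 6^333 ≡ 78 · 545 · 110 · 629 · 6 ≡ 9 (mod 667).
Squaring chain: 9; never reaches −1, so base 6 is a Miller–Rabin witness that 667 is composite.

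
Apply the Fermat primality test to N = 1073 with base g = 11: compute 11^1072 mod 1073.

11^1 ≡ 11 (mod 1073)
11^2 ≡ 11^2 = 121 ≡ 121 (mod 1073)
11^4 ≡ 121^2 = 14641 ≡ 692 (mod 1073)
11^8 ≡ 692^2 = 478864 ≡ 306 (mod 1073)
11^16 ≡ 306^2 = 93636 ≡ 285 (mod 1073)
11^32 ≡ 285^2 = 81225 ≡ 750 (mod 1073)
11^64 ≡ 750^2 = 562500 ≡ 248 (mod 1073)
11^128 ≡ 248^2 = 61504 ≡ 343 (mod 1073)
11^256 ≡ 343^2 = 117649 ≡ 692 (mod 1073)
11^512 ≡ 692^2 = 478864 ≡ 306 (mod 1073)
11^1024 ≡ 306^2 = 93636 ≡ 285 (mod 1073)
1072 = 1024 + 32 + 16 in binary powers of 2.
So 11^1072 ≡ 285 · 750 · 285 ≡ 248 (mod 1073).
Since 248 ≠ 1, base 11 is a Fermat witness: 1073 is composite.

248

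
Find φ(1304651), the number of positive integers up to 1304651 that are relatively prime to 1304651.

Factor: 1304651 = 89 · 107 · 137.
φ(1304651) = (89−1) · (107−1) · (137−1) = 88 · 106 · 136 = 1268608.

1268608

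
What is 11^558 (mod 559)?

11^1 ≡ 11 (mod 559)
11^2 ≡ 11^2 = 121 ≡ 121 (mod 559)
11^4 ≡ 121^2 = 14641 ≡ 107 (mod 559)
11^8 ≡ 107^2 = 11449 ≡ 269 (mod 559)
11^16 ≡ 269^2 = 72361 ≡ 250 (mod 559)
11^32 ≡ 250^2 = 62500 ≡ 451 (mod 559)
11^64 ≡ 451^2 = 203401 ≡ 484 (mod 559)
11^128 ≡ 484^2 = 234256 ≡ 35 (mod 559)
11^256 ≡ 35^2 = 1225 ≡ 107 (mod 559)
11^512 ≡ 107^2 = 11449 ≡ 269 (mod 559)
558 = 512 + 32 + 8 + 4 + 2 in binary powers of 2.
So 11^558 ≡ 269 · 451 · 269 · 107 · 121 ≡ 532 (mod 559).
Since 532 ≠ 1, base 11 is a Fermat witness: 559 is composite.

532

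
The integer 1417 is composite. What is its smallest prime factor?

1417 is odd.
Digit sum 13, not divisible by 3.
Ends in 7: not divisible by 5.
7: 1417 = 7·202 + 3
11: 1417 = 11·128 + 9
13: 1417 = 13·109

13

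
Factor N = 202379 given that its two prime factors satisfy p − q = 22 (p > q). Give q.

439

Since p = q + 22, we have 202379 = q(q + 22), so q² + 22q − 202379 = 0.
Discriminant: 22² + 4·202379 = 484 + 809516 = 810000; √810000 = 900.
q = (−22 + 900)/2 = 439, and p = q + 22 = 461.
Check: 439 · 461 = 202379.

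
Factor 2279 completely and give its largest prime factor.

53

2279 = 43 · 53
53 is prime.
So 2279 = 43 · 53; the largest prime factor is 53.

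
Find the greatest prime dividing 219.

73

219 = 3 · 73
73 is prime.
So 219 = 3 · 73; the largest prime factor is 73.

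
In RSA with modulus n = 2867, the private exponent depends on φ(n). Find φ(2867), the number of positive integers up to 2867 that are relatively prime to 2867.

2760

Factor: 2867 = 47 · 61.
φ(2867) = (47−1) · (61−1) = 46 · 60 = 2760.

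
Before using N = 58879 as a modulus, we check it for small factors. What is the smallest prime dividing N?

97

58879 is odd.
Digit sum 37, not divisible by 3.
Ends in 9: not divisible by 5.
7: 58879 = 7·8411 + 2
11: 58879 = 11·5352 + 7
13: 58879 = 13·4529 + 2
17: 58879 = 17·3463 + 8
19: 58879 = 19·3098 + 17
23: 58879 = 23·2559 + 22
29: 58879 = 29·2030 + 9
31: 58879 = 31·1899 + 10
37: 58879 = 37·1591 + 12
41: 58879 = 41·1436 + 3
43: 58879 = 43·1369 + 12
47: 58879 = 47·1252 + 35
53: 58879 = 53·1110 + 49
59: 58879 = 59·997 + 56
61: 58879 = 61·965 + 14
67: 58879 = 67·878 + 53
71: 58879 = 71·829 + 20
73: 58879 = 73·806 + 41
79: 58879 = 79·745 + 24
83: 58879 = 83·709 + 32
89: 58879 = 89·661 + 50
97: 58879 = 97·607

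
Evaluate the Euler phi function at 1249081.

1211760

Factor: 1249081 = 67 · 103 · 181.
φ(1249081) = (67−1) · (103−1) · (181−1) = 66 · 102 · 180 = 1211760.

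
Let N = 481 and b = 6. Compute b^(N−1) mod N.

1

6^1 ≡ 6 (mod 481)
6^2 ≡ 6^2 = 36 ≡ 36 (mod 481)
6^4 ≡ 36^2 = 1296 ≡ 334 (mod 481)
6^8 ≡ 334^2 = 111556 ≡ 445 (mod 481)
6^16 ≡ 445^2 = 198025 ≡ 334 (mod 481)
6^32 ≡ 334^2 = 111556 ≡ 445 (mod 481)
6^64 ≡ 445^2 = 198025 ≡ 334 (mod 481)
6^128 ≡ 334^2 = 111556 ≡ 445 (mod 481)
6^256 ≡ 445^2 = 198025 ≡ 334 (mod 481)
480 = 256 + 128 + 64 + 32 in binary powers of 2.
So 6^480 ≡ 334 · 445 · 334 · 445 ≡ 1 (mod 481).
Since the result is 1, base 6 gives no evidence that 481 is composite.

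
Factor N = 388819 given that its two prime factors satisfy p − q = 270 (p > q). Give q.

Since p = q + 270, we have 388819 = q(q + 270), so q² + 270q − 388819 = 0.
Discriminant: 270² + 4·388819 = 72900 + 1555276 = 1628176; √1628176 = 1276.
q = (−270 + 1276)/2 = 503, and p = q + 270 = 773.
Check: 503 · 773 = 388819.

503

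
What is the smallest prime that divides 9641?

9641 is odd.
Digit sum 20, not divisible by 3.
Ends in 1: not divisible by 5.
7: 9641 = 7·1377 + 2
11: 9641 = 11·876 + 5
13: 9641 = 13·741 + 8
17: 9641 = 17·567 + 2
19: 9641 = 19·507 + 8
23: 9641 = 23·419 + 4
29: 9641 = 29·332 + 13
31: 9641 = 31·311

31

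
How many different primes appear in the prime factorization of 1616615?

6

1616615 = 5 · 323323
323323 = 7 · 46189
46189 = 11 · 4199
4199 = 13 · 323
323 = 17 · 19
1616615 = 5 · 7 · 11 · 13 · 17 · 19, which has 6 distinct prime factors.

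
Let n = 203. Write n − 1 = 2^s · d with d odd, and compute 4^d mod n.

93

203 − 1 = 202 = 2^1 · 101, so d = 101.
4^1 ≡ 4 (mod 203)
4^2 ≡ 4^2 = 16 ≡ 16 (mod 203)
4^4 ≡ 16^2 = 256 ≡ 53 (mod 203)
4^8 ≡ 53^2 = 2809 ≡ 170 (mod 203)
4^16 ≡ 170^2 = 28900 ≡ 74 (mod 203)
4^32 ≡ 74^2 = 5476 ≡ 198 (mod 203)
4^64 ≡ 198^2 = 39204 ≡ 25 (mod 203)
101 = 64 + 32 + 4 + 1 in binary powers of 2.
So 4^101 ≡ 25 · 198 · 53 · 4 ≡ 93 (mod 203).
Squaring chain: 93; never reaches −1, so base 4 is a Miller–Rabin witness that 203 is composite.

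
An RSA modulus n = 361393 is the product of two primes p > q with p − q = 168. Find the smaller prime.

523

Since p = q + 168, we have 361393 = q(q + 168), so q² + 168q − 361393 = 0.
Discriminant: 168² + 4·361393 = 28224 + 1445572 = 1473796; √1473796 = 1214.
q = (−168 + 1214)/2 = 523, and p = q + 168 = 691.
Check: 523 · 691 = 361393.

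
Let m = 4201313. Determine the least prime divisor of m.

37

4201313 is odd.
Digit sum 14, not divisible by 3.
Ends in 3: not divisible by 5.
7: 4201313 = 7·600187 + 4
11: 4201313 = 11·381937 + 6
13: 4201313 = 13·323177 + 12
17: 4201313 = 17·247136 + 1
19: 4201313 = 19·221121 + 14
23: 4201313 = 23·182665 + 18
29: 4201313 = 29·144872 + 25
31: 4201313 = 31·135526 + 7
37: 4201313 = 37·113549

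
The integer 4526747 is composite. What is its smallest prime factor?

71

4526747 is odd.
Digit sum 35, not divisible by 3.
Ends in 7: not divisible by 5.
7: 4526747 = 7·646678 + 1
11: 4526747 = 11·411522 + 5
13: 4526747 = 13·348211 + 4
17: 4526747 = 17·266279 + 4
19: 4526747 = 19·238249 + 16
23: 4526747 = 23·196815 + 2
29: 4526747 = 29·156094 + 21
31: 4526747 = 31·146024 + 3
37: 4526747 = 37·122344 + 19
41: 4526747 = 41·110408 + 19
43: 4526747 = 43·105273 + 8
47: 4526747 = 47·96313 + 36
53: 4526747 = 53·85410 + 17
59: 4526747 = 59·76724 + 31
61: 4526747 = 61·74208 + 59
67: 4526747 = 67·67563 + 26
71: 4526747 = 71·63757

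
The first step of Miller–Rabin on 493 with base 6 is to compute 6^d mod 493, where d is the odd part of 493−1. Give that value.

328

493 − 1 = 492 = 2^2 · 123, so d = 123.
6^1 ≡ 6 (mod 493)
6^2 ≡ 6^2 = 36 ≡ 36 (mod 493)
6^4 ≡ 36^2 = 1296 ≡ 310 (mod 493)
6^8 ≡ 310^2 = 96100 ≡ 458 (mod 493)
6^16 ≡ 458^2 = 209764 ≡ 239 (mod 493)
6^32 ≡ 239^2 = 57121 ≡ 426 (mod 493)
6^64 ≡ 426^2 = 181476 ≡ 52 (mod 493)
123 = 64 + 32 + 16 + 8 + 2 + 1 in binary powers of 2.
So 6^123 ≡ 52 · 426 · 239 · 458 · 36 · 6 ≡ 328 (mod 493).
Squaring chain: 328 → 110; never reaches −1, so base 6 is a Miller–Rabin witness that 493 is composite.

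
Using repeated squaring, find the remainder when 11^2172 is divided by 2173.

11^1 ≡ 11 (mod 2173)
11^2 ≡ 11^2 = 121 ≡ 121 (mod 2173)
11^4 ≡ 121^2 = 14641 ≡ 1603 (mod 2173)
11^8 ≡ 1603^2 = 2569609 ≡ 1123 (mod 2173)
11^16 ≡ 1123^2 = 1261129 ≡ 789 (mod 2173)
11^32 ≡ 789^2 = 622521 ≡ 1043 (mod 2173)
11^64 ≡ 1043^2 = 1087849 ≡ 1349 (mod 2173)
11^128 ≡ 1349^2 = 1819801 ≡ 1000 (mod 2173)
11^256 ≡ 1000^2 = 1000000 ≡ 420 (mod 2173)
11^512 ≡ 420^2 = 176400 ≡ 387 (mod 2173)
11^1024 ≡ 387^2 = 149769 ≡ 2005 (mod 2173)
11^2048 ≡ 2005^2 = 4020025 ≡ 2148 (mod 2173)
2172 = 2048 + 64 + 32 + 16 + 8 + 4 in binary powers of 2.
So 11^2172 ≡ 2148 · 1349 · 1043 · 789 · 1123 · 1603 ≡ 1950 (mod 2173).
Since 1950 ≠ 1, base 11 is a Fermat witness: 2173 is composite.

1950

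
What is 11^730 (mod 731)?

11^1 ≡ 11 (mod 731)
11^2 ≡ 11^2 = 121 ≡ 121 (mod 731)
11^4 ≡ 121^2 = 14641 ≡ 21 (mod 731)
11^8 ≡ 21^2 = 441 ≡ 441 (mod 731)
11^16 ≡ 441^2 = 194481 ≡ 35 (mod 731)
11^32 ≡ 35^2 = 1225 ≡ 494 (mod 731)
11^64 ≡ 494^2 = 244036 ≡ 613 (mod 731)
11^128 ≡ 613^2 = 375769 ≡ 35 (mod 731)
11^256 ≡ 35^2 = 1225 ≡ 494 (mod 731)
11^512 ≡ 494^2 = 244036 ≡ 613 (mod 731)
730 = 512 + 128 + 64 + 16 + 8 + 2 in binary powers of 2.
So 11^730 ≡ 613 · 35 · 613 · 35 · 441 · 121 ≡ 508 (mod 731).
Since 508 ≠ 1, base 11 is a Fermat witness: 731 is composite.

508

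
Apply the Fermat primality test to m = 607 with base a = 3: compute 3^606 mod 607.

3^1 ≡ 3 (mod 607)
3^2 ≡ 3^2 = 9 ≡ 9 (mod 607)
3^4 ≡ 9^2 = 81 ≡ 81 (mod 607)
3^8 ≡ 81^2 = 6561 ≡ 491 (mod 607)
3^16 ≡ 491^2 = 241081 ≡ 102 (mod 607)
3^32 ≡ 102^2 = 10404 ≡ 85 (mod 607)
3^64 ≡ 85^2 = 7225 ≡ 548 (mod 607)
3^128 ≡ 548^2 = 300304 ≡ 446 (mod 607)
3^256 ≡ 446^2 = 198916 ≡ 427 (mod 607)
3^512 ≡ 427^2 = 182329 ≡ 229 (mod 607)
606 = 512 + 64 + 16 + 8 + 4 + 2 in binary powers of 2.
So 3^606 ≡ 229 · 548 · 102 · 491 · 81 · 9 ≡ 1 (mod 607).
Since the result is 1, base 3 gives no evidence that 607 is composite.

1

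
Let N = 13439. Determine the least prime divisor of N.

13439 is odd.
Digit sum 20, not divisible by 3.
Ends in 9: not divisible by 5.
7: 13439 = 7·1919 + 6
11: 13439 = 11·1221 + 8
13: 13439 = 13·1033 + 10
17: 13439 = 17·790 + 9
19: 13439 = 19·707 + 6
23: 13439 = 23·584 + 7
29: 13439 = 29·463 + 12
31: 13439 = 31·433 + 16
37: 13439 = 37·363 + 8
41: 13439 = 41·327 + 32
43: 13439 = 43·312 + 23
47: 13439 = 47·285 + 44
53: 13439 = 53·253 + 30
59: 13439 = 59·227 + 46
61: 13439 = 61·220 + 19
67: 13439 = 67·200 + 39
71: 13439 = 71·189 + 20
73: 13439 = 73·184 + 7
79: 13439 = 79·170 + 9
83: 13439 = 83·161 + 76
89: 13439 = 89·151

89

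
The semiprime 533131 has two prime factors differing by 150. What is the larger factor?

809

Since p = q + 150, we have 533131 = q(q + 150), so q² + 150q − 533131 = 0.
Discriminant: 150² + 4·533131 = 22500 + 2132524 = 2155024; √2155024 = 1468.
q = (−150 + 1468)/2 = 659, and p = q + 150 = 809.
Check: 659 · 809 = 533131.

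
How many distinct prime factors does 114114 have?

6

114114 = 2 · 57057
57057 = 3 · 19019
19019 = 7 · 2717
2717 = 11 · 247
247 = 13 · 19
114114 = 2 · 3 · 7 · 11 · 13 · 19, which has 6 distinct prime factors.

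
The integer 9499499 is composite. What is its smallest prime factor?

47

9499499 is odd.
Digit sum 53, not divisible by 3.
Ends in 9: not divisible by 5.
7: 9499499 = 7·1357071 + 2
11: 9499499 = 11·863590 + 9
13: 9499499 = 13·730730 + 9
17: 9499499 = 17·558794 + 1
19: 9499499 = 19·499973 + 12
23: 9499499 = 23·413021 + 16
29: 9499499 = 29·327568 + 27
31: 9499499 = 31·306435 + 14
37: 9499499 = 37·256743 + 8
41: 9499499 = 41·231695 + 4
43: 9499499 = 43·220918 + 25
47: 9499499 = 47·202117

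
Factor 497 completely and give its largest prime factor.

71

497 = 7 · 71
71 is prime.
So 497 = 7 · 71; the largest prime factor is 71.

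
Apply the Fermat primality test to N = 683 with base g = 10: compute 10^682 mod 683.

10^1 ≡ 10 (mod 683)
10^2 ≡ 10^2 = 100 ≡ 100 (mod 683)
10^4 ≡ 100^2 = 10000 ≡ 438 (mod 683)
10^8 ≡ 438^2 = 191844 ≡ 604 (mod 683)
10^16 ≡ 604^2 = 364816 ≡ 94 (mod 683)
10^32 ≡ 94^2 = 8836 ≡ 640 (mod 683)
10^64 ≡ 640^2 = 409600 ≡ 483 (mod 683)
10^128 ≡ 483^2 = 233289 ≡ 386 (mod 683)
10^256 ≡ 386^2 = 148996 ≡ 102 (mod 683)
10^512 ≡ 102^2 = 10404 ≡ 159 (mod 683)
682 = 512 + 128 + 32 + 8 + 2 in binary powers of 2.
So 10^682 ≡ 159 · 386 · 640 · 604 · 100 ≡ 1 (mod 683).
Since the result is 1, base 10 gives no evidence that 683 is composite.

1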